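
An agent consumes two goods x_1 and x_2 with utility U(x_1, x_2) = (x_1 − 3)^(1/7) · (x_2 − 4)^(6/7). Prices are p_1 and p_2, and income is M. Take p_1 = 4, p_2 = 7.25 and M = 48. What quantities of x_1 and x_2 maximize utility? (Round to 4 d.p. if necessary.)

This is Cobb-Douglas in (x_1−3, x_2−4): tangency gives 1/7·p_2·(x_2−4) = 6/7·p_1·(x_1−3).
After buying the subsistence bundle (3, 4), a share 1/7 of the remaining income goes to x_1: x_1* = 3 + 1/7·(M − 3p_1 − 4p_2)/p_1.
Discretionary income = 48 − 3·4 − 4·7.25 = 7; x_1* = 3 + 1/7·7/4 = 3.25; x_2* = 4 + 6/7·7/7.25 = 4.8276.

x_1* = 3.25, x_2* = 4.8276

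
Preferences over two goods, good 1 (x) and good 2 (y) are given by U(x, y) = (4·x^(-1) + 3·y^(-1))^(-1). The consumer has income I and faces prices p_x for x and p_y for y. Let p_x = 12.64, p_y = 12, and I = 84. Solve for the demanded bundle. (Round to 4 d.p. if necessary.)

x* = 3.6042, y* = 3.2035

From the CES first-order condition, (4/3)·(y/x)^(2) = p_x/p_y.
Solve for the ratio: y/x = [(3/4)·p_x/p_y]^(0.5).
With the ratio pinned down, the budget gives x* = I/(p_x + p_y·(y/x)) and y* = (y/x)·x*.
Numerically y/x = 0.888819, so x* = 84/(12.64 + 12·0.888819) = 3.6042 and y* = 0.888819·3.6042 = 3.2035.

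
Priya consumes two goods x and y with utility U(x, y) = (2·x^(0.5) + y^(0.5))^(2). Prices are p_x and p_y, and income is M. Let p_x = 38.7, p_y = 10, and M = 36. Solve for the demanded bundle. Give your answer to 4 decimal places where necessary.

x* = 0.4728, y* = 1.7703

From the CES first-order condition, 2·(y/x)^(0.5) = p_x/p_y.
Hence y/x = ((1/2)·p_x/p_y)^(1/(0.5)), i.e. raised to the 2 power.
With the ratio pinned down, the budget gives x* = M/(p_x + p_y·(y/x)) and y* = (y/x)·x*.
Numerically y/x = 3.744225, so x* = 36/(38.7 + 10·3.744225) = 0.4728 and y* = 3.744225·0.4728 = 1.7703.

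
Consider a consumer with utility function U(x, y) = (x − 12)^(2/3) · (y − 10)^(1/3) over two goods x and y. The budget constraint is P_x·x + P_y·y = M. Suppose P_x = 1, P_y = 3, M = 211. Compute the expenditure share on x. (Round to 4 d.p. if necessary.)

share on x = 0.5908

MRS = 2·(y−10)/(x−12). Tangency with P_x/P_y gives y−10 = (1/2)·(P_x/P_y)·(x−12).
After buying the subsistence bundle (12, 10), a share 2/3 of the remaining income goes to x: x* = 12 + 2/3·(M − 12P_x − 10P_y)/P_x.
Discretionary income = 211 − 12·1 − 10·3 = 169; x* = 12 + 2/3·169/1 = 124.6667; y* = 10 + 1/3·169/3 = 28.7778.
Expenditure on x: 1·124.6667 = 124.6667; share = 0.5908.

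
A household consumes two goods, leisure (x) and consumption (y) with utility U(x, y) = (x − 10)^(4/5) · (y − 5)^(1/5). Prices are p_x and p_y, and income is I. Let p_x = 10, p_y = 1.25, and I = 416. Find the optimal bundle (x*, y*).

Substituting into the budget: x* = 10 + 0.8·(I − 10·p_x − 5·p_y)/p_x, and y* = 5 + 0.2·(…)/p_y.
Discretionary income = 416 − 10·10 − 5·1.25 = 309.75; x* = 10 + 0.8·309.75/10 = 34.78; y* = 5 + 0.2·309.75/1.25 = 54.56.

x* = 34.78, y* = 54.56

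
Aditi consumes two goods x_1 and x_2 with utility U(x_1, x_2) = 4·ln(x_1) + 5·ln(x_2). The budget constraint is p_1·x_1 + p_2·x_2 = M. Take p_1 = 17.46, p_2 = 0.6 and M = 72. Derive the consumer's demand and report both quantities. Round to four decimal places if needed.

x_1* = 1.8328, x_2* = 66.6667

MU_x_1/MU_x_2 = (4·x_2)/(5·x_1); tangency sets this equal to p_1/p_2.
So 4·p_2·x_2 = 5·p_1·x_1; combined with the budget, a share 4/9 of income goes to x_1.
Demand: x_1*(p_1,p_2,M) = 4/9·M/p_1 and x_2* = 5/9·M/p_2.
At p_1=17.46, p_2=0.6, M=72: x_1* = 4/9·72/17.46 = 1.8328, x_2* = 66.6667.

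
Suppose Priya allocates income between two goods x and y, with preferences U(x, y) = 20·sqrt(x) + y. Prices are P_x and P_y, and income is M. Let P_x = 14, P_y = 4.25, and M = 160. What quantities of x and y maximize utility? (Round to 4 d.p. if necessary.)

Plugging in: x* = (10·4.25/14)² = 9.2156, y* = 7.2899.

x* = 9.2156, y* = 7.2899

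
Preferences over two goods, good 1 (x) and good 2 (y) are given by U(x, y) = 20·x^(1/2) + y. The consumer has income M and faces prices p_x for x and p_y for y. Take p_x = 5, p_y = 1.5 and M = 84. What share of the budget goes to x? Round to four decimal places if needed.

MU_x = 10/√x, MU_y = 1. Tangency: 10/√x = p_x/p_y.
Solve: √x = 10·p_y/p_x, so x*(p_x,p_y) = (10·p_y/p_x)², and y* = (M − p_x·x*)/p_y.
Plugging in: x* = (10·1.5/5)² = 9, y* = 26.
Expenditure on x: 5·9 = 45; share = 0.5357.

share on x = 0.5357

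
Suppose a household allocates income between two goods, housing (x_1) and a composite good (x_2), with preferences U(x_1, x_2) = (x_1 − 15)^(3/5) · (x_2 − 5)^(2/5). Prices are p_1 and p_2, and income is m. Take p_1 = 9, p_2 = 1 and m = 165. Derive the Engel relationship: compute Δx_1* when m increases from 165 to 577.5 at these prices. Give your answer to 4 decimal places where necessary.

Δx_1* = 27.5

Discretionary income = 165 − 15·9 − 5·1 = 25; x_1* = 15 + 0.6·25/9 = 16.6667.
At m' = 577.5: x_1* = 44.1667. Change: 44.1667 − 16.6667 = 27.5.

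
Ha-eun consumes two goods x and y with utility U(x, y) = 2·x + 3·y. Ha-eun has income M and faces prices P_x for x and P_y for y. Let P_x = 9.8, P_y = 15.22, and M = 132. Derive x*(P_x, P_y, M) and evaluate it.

Linear utility — the consumer picks whichever good has higher MU/price: 2/9.8 = 0.2041 vs 3/15.22 = 0.1971.
x gives more utility per dollar, so spend all income on x: x* = M/P_x, y* = 0.
Numerically: x* = 13.4694, y* = 0.

x* = 13.4694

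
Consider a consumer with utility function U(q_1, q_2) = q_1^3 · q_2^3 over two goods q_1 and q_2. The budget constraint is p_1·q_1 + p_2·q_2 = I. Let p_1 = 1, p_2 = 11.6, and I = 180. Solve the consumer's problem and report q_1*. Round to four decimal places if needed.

Tangency: MRS = q_2/q_1 = p_1/p_2.
Rearranging, p_2·q_2 = p_1·q_1. Substituting into the budget gives p_1·q_1·(1 + 1) = I.
Demand: q_1*(p_1,p_2,I) = 0.5·I/p_1 and q_2* = 0.5·I/p_2.
At p_1=1, p_2=11.6, I=180: q_1* = 0.5·180/1 = 90.

q_1* = 90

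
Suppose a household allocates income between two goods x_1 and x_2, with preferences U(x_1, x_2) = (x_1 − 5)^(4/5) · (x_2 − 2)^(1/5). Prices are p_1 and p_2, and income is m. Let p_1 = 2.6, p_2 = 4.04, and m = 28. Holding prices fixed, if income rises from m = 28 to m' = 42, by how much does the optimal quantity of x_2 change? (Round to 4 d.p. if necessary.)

Substituting into the budget: x_1* = 5 + 0.8·(m − 5·p_1 − 2·p_2)/p_1, and x_2* = 2 + 0.2·(…)/p_2.
Discretionary income = 28 − 5·2.6 − 2·4.04 = 6.92; x_2* = 2 + 0.2·6.92/4.04 = 2.3426.
At m' = 42: x_2* = 3.0356. Change: 3.0356 − 2.3426 = 0.6931.

Δx_2* = 0.6931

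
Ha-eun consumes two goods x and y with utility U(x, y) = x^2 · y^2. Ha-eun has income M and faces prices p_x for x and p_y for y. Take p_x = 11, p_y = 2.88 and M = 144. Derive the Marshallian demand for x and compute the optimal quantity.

x* = 6.5455

The MRS is y/x. Set MRS = p_x/p_y.
So 2·p_y·y = 2·p_x·x; combined with the budget, a share 0.5 of income goes to x.
Demand: x*(p_x,p_y,M) = 0.5·M/p_x and y* = 0.5·M/p_y.
At p_x=11, p_y=2.88, M=144: x* = 0.5·144/11 = 6.5455.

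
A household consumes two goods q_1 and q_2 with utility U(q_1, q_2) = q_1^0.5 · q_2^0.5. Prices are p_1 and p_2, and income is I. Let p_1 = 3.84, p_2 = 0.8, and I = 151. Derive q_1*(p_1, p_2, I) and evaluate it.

The MRS is q_2/q_1. Set MRS = p_1/p_2.
Rearranging, p_2·q_2 = p_1·q_1. Substituting into the budget gives p_1·q_1·(1 + 1) = I.
Demand: q_1*(p_1,p_2,I) = 0.5·I/p_1 and q_2* = 0.5·I/p_2.
At p_1=3.84, p_2=0.8, I=151: q_1* = 0.5·151/3.84 = 19.6615.

q_1* = 19.6615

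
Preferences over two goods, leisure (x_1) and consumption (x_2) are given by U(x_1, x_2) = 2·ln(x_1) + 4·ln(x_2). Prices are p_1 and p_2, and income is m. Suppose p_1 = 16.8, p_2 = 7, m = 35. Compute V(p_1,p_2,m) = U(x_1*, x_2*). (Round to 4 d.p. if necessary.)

V = 4.0866

The MRS is (1/2)·x_2/x_1. Set MRS = p_1/p_2.
So 2·p_2·x_2 = 4·p_1·x_1; combined with the budget, a share 1/3 of income goes to x_1.
Demand: x_1*(p_1,p_2,m) = 1/3·m/p_1 and x_2* = 2/3·m/p_2.
At p_1=16.8, p_2=7, m=35: x_1* = 1/3·35/16.8 = 0.6944, x_2* = 3.3333.
Utility at the optimum: U(0.6944, 3.3333) = 4.0866.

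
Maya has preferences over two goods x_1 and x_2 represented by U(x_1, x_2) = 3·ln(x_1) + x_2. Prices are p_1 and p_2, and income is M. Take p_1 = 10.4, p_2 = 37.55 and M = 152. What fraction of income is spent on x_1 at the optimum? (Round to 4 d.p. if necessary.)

share on x_1 = 0.7411

At the given prices: x_1* = 3·37.55/10.4 = 10.8317, and x_2* = 1.0479.
Expenditure on x_1: 10.4·10.8317 = 112.65; share = 0.7411.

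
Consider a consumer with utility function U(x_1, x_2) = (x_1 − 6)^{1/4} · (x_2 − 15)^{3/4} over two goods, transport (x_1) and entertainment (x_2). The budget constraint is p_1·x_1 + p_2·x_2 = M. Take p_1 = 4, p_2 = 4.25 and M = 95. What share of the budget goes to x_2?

share on x_2 = 0.7283

Let x_1' = x_1−6, x_2' = x_2−15. MRS = (1/3)·x_2'/x_1' = p_1/p_2.
Substituting into the budget: x_1* = 6 + 0.25·(M − 6·p_1 − 15·p_2)/p_1, and x_2* = 15 + 0.75·(…)/p_2.
Discretionary income = 95 − 6·4 − 15·4.25 = 7.25; x_1* = 6 + 0.25·7.25/4 = 6.4531; x_2* = 15 + 0.75·7.25/4.25 = 16.2794.
Expenditure on x_2: 4.25·16.2794 = 69.1875; share = 0.7283.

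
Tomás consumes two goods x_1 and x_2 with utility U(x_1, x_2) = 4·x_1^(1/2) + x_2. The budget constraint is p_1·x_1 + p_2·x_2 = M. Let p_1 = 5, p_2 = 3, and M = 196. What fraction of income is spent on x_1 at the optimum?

share on x_1 = 0.0367

Utility is quasi-linear in x_2; the FOC for x_1 is 2/√x_1 = p_1/p_2.
Solve: √x_1 = 2·p_2/p_1, so x_1*(p_1,p_2) = (2·p_2/p_1)², and x_2* = (M − p_1·x_1*)/p_2.
Plugging in: x_1* = (2·3/5)² = 1.44, x_2* = 62.9333.
Expenditure on x_1: 5·1.44 = 7.2; share = 0.0367.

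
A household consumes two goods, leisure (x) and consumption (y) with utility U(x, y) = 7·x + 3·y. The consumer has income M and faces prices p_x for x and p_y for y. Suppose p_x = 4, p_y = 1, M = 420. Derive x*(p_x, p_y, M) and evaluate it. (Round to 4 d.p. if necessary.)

Linear utility — the consumer picks whichever good has higher MU/price: 7/4 = 1.75 vs 3/1 = 3.
y gives more utility per dollar, so spend all income on y: y* = M/p_y, x* = 0.
Numerically: x* = 0, y* = 420.

x* = 0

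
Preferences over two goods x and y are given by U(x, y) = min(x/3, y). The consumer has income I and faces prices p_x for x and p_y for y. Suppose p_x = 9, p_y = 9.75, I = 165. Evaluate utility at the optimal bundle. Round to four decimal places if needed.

Demand: x*(p_x,p_y,I) = 3·I/(3·p_x + p_y), y* = I/(3·p_x + p_y).
Here 3·9 + 9.75 = 36.75, giving x* = 13.4694 and y* = 4.4898.
Utility at the optimum: U(13.4694, 4.4898) = 4.4898.

V = 4.4898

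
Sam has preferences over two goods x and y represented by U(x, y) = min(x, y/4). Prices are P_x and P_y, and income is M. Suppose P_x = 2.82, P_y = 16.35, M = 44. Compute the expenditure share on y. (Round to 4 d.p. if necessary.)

share on y = 0.9587

Leontief preferences: the optimum is at the kink where x/1 = y/4, i.e. y = 4·x.
Budget: P_x·x + P_y·4·x = M, so (P_x + 4·P_y)·x = M.
Demand: x*(P_x,P_y,M) = M/(P_x + 4·P_y), y* = 4·M/(P_x + 4·P_y).
Here 2.82 + 4·16.35 = 68.22, giving x* = 0.645 and y* = 2.5799.
Expenditure on y: 16.35·2.5799 = 42.1812; share = 0.9587.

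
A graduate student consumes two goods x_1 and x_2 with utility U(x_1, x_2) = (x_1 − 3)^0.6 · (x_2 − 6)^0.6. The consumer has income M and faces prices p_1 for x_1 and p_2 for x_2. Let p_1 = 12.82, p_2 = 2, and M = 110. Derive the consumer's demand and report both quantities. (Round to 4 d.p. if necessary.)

MRS = (x_2−6)/(x_1−3). Tangency with p_1/p_2 gives x_2−6 = (p_1/p_2)·(x_1−3).
After buying the subsistence bundle (3, 6), a share 0.5 of the remaining income goes to x_1: x_1* = 3 + 0.5·(M − 3p_1 − 6p_2)/p_1.
Discretionary income = 110 − 3·12.82 − 6·2 = 59.54; x_1* = 3 + 0.5·59.54/12.82 = 5.3222; x_2* = 6 + 0.5·59.54/2 = 20.885.

x_1* = 5.3222, x_2* = 20.885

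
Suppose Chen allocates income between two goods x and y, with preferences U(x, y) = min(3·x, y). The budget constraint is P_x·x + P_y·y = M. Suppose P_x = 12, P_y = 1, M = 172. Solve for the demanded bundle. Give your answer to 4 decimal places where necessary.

Demand: x*(P_x,P_y,M) = M/(P_x + 3·P_y), y* = 3·M/(P_x + 3·P_y).
Here 12 + 3·1 = 15, giving x* = 11.4667 and y* = 34.4.

x* = 11.4667, y* = 34.4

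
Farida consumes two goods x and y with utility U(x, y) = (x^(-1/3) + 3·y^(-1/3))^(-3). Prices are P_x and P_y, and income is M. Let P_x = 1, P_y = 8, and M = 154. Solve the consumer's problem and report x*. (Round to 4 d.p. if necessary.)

x* = 31.8599

From the CES first-order condition, (1/3)·(y/x)^(4/3) = P_x/P_y.
Hence y/x = (3·P_x/P_y)^(1/(4/3)), i.e. raised to the 0.75 power.
Substitute y = (y/x)·x into the budget: x* = M/(P_x + P_y·(y/x)).
Numerically y/x = 0.479207, so x* = 154/(1 + 8·0.479207) = 31.8599.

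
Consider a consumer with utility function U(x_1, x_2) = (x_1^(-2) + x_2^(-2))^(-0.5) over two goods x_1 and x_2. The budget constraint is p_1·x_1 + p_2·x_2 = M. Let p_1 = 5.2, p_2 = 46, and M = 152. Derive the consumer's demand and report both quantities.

MU_x_1 ∝ x_1^(-3), MU_x_2 ∝ x_2^(-3), so MRS = (x_2/x_1)^(3) = p_1/p_2.
Solve for the ratio: x_2/x_1 = [p_1/p_2]^(1/3).
Substitute x_2 = (x_2/x_1)·x_1 into the budget: x_1* = M/(p_1 + p_2·(x_2/x_1)).
Numerically x_2/x_1 = 0.483521, so x_1* = 152/(5.2 + 46·0.483521) = 5.539 and x_2* = 0.483521·5.539 = 2.6782.

x_1* = 5.539, x_2* = 2.6782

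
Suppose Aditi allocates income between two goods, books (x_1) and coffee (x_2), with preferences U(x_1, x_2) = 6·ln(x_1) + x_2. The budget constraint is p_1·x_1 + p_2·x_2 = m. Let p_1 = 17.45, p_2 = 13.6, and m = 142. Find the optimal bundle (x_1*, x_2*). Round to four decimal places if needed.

x_1* = 4.6762, x_2* = 4.4412

Set MRS = p_1/p_2: (6/x_1)/1 = p_1/p_2.
So x_1*(p_1,p_2) = 6·p_2/p_1, independent of income; and x_2* = (m − 6·p_2)/p_2.
At the given prices: x_1* = 6·13.6/17.45 = 4.6762, and x_2* = 4.4412.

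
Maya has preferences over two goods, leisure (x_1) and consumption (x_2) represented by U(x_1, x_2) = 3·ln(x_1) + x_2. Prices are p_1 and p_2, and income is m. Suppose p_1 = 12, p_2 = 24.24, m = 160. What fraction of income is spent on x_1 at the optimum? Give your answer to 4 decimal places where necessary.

Set MRS = p_1/p_2: (3/x_1)/1 = p_1/p_2.
So x_1*(p_1,p_2) = 3·p_2/p_1, independent of income; and x_2* = (m − 3·p_2)/p_2.
At the given prices: x_1* = 3·24.24/12 = 6.06, and x_2* = 3.6007.
Expenditure on x_1: 12·6.06 = 72.72; share = 0.4545.

share on x_1 = 0.4545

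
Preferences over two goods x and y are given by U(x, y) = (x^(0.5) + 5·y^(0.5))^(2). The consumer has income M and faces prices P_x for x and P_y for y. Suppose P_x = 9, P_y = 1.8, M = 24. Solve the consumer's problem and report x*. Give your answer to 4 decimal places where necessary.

MRS = MU_x/MU_y = (1/5)·(y/x)^(0.5). Set equal to P_x/P_y.
Solve for the ratio: y/x = [5·P_x/P_y]^(2).
Substitute y = (y/x)·x into the budget: x* = M/(P_x + P_y·(y/x)).
Numerically y/x = 625, so x* = 24/(9 + 1.8·625) = 0.0212.

x* = 0.0212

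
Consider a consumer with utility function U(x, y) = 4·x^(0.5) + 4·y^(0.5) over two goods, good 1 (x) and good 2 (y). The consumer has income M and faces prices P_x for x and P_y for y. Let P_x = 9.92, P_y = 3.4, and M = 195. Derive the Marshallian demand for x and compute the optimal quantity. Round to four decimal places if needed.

x* = 5.0176

From the CES first-order condition, (y/x)^(0.5) = P_x/P_y.
Hence y/x = (P_x/P_y)^(1/(0.5)), i.e. raised to the 2 power.
Substitute y = (y/x)·x into the budget: x* = M/(P_x + P_y·(y/x)).
Numerically y/x = 8.512664, so x* = 195/(9.92 + 3.4·8.512664) = 5.0176.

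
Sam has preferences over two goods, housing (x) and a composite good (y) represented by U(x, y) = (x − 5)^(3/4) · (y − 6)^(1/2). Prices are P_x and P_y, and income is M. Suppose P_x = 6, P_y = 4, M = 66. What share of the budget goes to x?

share on x = 0.5636

Let x' = x−5, y' = y−6. MRS = (3/2)·y'/x' = P_x/P_y.
After buying the subsistence bundle (5, 6), a share 0.6 of the remaining income goes to x: x* = 5 + 0.6·(M − 5P_x − 6P_y)/P_x.
Discretionary income = 66 − 5·6 − 6·4 = 12; x* = 5 + 0.6·12/6 = 6.2; y* = 6 + 0.4·12/4 = 7.2.
Expenditure on x: 6·6.2 = 37.2; share = 0.5636.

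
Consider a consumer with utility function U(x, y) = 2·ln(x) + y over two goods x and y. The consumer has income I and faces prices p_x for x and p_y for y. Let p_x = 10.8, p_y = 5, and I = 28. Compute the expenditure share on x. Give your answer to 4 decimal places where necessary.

share on x = 0.3571

So x*(p_x,p_y) = 2·p_y/p_x, independent of income; and y* = (I − 2·p_y)/p_y.
At the given prices: x* = 2·5/10.8 = 0.9259, and y* = 3.6.
Expenditure on x: 10.8·0.9259 = 10; share = 0.3571.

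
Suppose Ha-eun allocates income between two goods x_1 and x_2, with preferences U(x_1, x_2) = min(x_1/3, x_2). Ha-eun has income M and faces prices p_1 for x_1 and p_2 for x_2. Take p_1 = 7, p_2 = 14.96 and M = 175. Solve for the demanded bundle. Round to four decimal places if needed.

x_1* = 14.5996, x_2* = 4.8665

Leontief preferences: the optimum is at the kink where x_1/3 = x_2/1, i.e. x_2 = (1/3)·x_1.
Budget: p_1·x_1 + p_2·(1/3)·x_1 = M, so (3·p_1 + p_2)·x_1 = 3·M.
Demand: x_1*(p_1,p_2,M) = 3·M/(3·p_1 + p_2), x_2* = M/(3·p_1 + p_2).
Here 3·7 + 14.96 = 35.96, giving x_1* = 14.5996 and x_2* = 4.8665.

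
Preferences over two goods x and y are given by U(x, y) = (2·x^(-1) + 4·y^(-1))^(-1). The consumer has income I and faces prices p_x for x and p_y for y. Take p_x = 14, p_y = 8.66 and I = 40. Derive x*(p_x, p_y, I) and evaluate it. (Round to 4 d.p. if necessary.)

MRS = MU_x/MU_y = (1/2)·(y/x)^(2). Set equal to p_x/p_y.
Hence y/x = (2·p_x/p_y)^(1/(2)), i.e. raised to the 0.5 power.
Substitute y = (y/x)·x into the budget: x* = I/(p_x + p_y·(y/x)).
Numerically y/x = 1.798126, so x* = 40/(14 + 8.66·1.798126) = 1.3526.

x* = 1.3526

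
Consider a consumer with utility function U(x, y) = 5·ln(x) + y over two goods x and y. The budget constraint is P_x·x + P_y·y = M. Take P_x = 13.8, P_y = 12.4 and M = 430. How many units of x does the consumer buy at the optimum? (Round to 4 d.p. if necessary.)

So x*(P_x,P_y) = 5·P_y/P_x, independent of income; and y* = (M − 5·P_y)/P_y.
At the given prices: x* = 5·12.4/13.8 = 4.4928.

x* = 4.4928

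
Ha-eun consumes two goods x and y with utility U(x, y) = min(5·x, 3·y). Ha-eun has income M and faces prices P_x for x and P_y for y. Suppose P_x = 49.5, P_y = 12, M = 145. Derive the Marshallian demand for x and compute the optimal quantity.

x* = 2.0863

Leontief preferences: the optimum is at the kink where x/3 = y/5, i.e. y = (5/3)·x.
Budget: P_x·x + P_y·(5/3)·x = M, so (3·P_x + 5·P_y)·x = 3·M.
Demand: x*(P_x,P_y,M) = 3·M/(3·P_x + 5·P_y), y* = 5·M/(3·P_x + 5·P_y).
Here 3·49.5 + 5·12 = 208.5, giving x* = 2.0863.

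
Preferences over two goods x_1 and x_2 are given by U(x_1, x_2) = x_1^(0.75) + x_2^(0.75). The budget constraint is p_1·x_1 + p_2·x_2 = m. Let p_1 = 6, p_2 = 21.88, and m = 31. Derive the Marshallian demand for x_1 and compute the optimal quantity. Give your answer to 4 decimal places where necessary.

x_1* = 5.0623

With the ratio pinned down, the budget gives x_1* = m/(p_1 + p_2·(x_2/x_1)) and x_2* = (x_2/x_1)·x_1*.
Numerically x_2/x_1 = 0.005655, so x_1* = 31/(6 + 21.88·0.005655) = 5.0623.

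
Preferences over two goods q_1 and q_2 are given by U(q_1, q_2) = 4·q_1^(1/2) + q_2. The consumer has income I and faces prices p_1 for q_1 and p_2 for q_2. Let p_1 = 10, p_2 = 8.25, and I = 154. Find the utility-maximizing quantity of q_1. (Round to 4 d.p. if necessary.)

q_1* = 2.7225

Solve: √q_1 = 2·p_2/p_1, so q_1*(p_1,p_2) = (2·p_2/p_1)², and q_2* = (I − p_1·q_1*)/p_2.
Plugging in: q_1* = (2·8.25/10)² = 2.7225.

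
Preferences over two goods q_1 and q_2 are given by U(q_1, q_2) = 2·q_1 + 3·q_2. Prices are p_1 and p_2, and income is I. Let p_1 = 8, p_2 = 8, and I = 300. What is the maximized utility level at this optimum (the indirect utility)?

V = 112.5

q_2 gives more utility per dollar, so spend all income on q_2: q_2* = I/p_2, q_1* = 0.
Numerically: q_1* = 0, q_2* = 37.5.
Utility at the optimum: U(0, 37.5) = 112.5.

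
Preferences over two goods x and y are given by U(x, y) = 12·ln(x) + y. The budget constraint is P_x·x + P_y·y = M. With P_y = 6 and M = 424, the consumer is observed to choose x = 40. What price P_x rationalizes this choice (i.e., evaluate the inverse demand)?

MU_x = 12/x, MU_y = 1. Tangency: 12/x = P_x/P_y.
So x*(P_x,P_y) = 12·P_y/P_x, independent of income; and y* = (M − 12·P_y)/P_y.
Set x* = 40 in the demand function and solve for P_x: P_x = 1.8.

P_x = 1.8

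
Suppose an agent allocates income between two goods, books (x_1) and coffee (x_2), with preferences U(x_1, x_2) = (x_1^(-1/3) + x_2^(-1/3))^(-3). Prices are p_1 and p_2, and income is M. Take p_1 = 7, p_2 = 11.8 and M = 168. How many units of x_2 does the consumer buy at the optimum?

x_2* = 7.5826

MRS = MU_x_1/MU_x_2 = (x_2/x_1)^(4/3). Set equal to p_1/p_2.
Hence x_2/x_1 = (p_1/p_2)^(1/(4/3)), i.e. raised to the 0.75 power.
With the ratio pinned down, the budget gives x_1* = M/(p_1 + p_2·(x_2/x_1)) and x_2* = (x_2/x_1)·x_1*.
Numerically x_2/x_1 = 0.675946, so x_1* = 168/(7 + 11.8·0.675946) = 11.2178 and x_2* = 0.675946·11.2178 = 7.5826.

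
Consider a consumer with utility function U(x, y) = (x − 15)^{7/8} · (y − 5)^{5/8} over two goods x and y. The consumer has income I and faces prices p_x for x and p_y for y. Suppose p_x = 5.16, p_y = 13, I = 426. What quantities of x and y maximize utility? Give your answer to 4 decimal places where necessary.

x* = 47.0607, y* = 14.0897

Discretionary income = 426 − 15·5.16 − 5·13 = 283.6; x* = 15 + 7/12·283.6/5.16 = 47.0607; y* = 5 + 5/12·283.6/13 = 14.0897.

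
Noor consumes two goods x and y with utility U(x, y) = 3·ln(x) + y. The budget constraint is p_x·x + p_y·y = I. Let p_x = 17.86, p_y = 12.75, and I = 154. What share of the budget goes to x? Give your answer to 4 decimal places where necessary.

Set MRS = p_x/p_y: (3/x)/1 = p_x/p_y.
So x*(p_x,p_y) = 3·p_y/p_x, independent of income; and y* = (I − 3·p_y)/p_y.
At the given prices: x* = 3·12.75/17.86 = 2.1417, and y* = 9.0784.
Expenditure on x: 17.86·2.1417 = 38.25; share = 0.2484.

share on x = 0.2484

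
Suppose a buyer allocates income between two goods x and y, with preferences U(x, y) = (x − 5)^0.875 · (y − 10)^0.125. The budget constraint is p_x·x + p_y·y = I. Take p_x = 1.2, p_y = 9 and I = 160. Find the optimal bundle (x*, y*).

This is Cobb-Douglas in (x−5, y−10): tangency gives 0.875·p_y·(y−10) = 0.125·p_x·(x−5).
Substituting into the budget: x* = 5 + 0.875·(I − 5·p_x − 10·p_y)/p_x, and y* = 10 + 0.125·(…)/p_y.
Discretionary income = 160 − 5·1.2 − 10·9 = 64; x* = 5 + 0.875·64/1.2 = 51.6667; y* = 10 + 0.125·64/9 = 10.8889.

x* = 51.6667, y* = 10.8889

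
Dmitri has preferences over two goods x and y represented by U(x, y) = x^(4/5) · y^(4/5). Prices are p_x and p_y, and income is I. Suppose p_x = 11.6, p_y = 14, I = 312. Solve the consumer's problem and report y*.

Tangency: MRS = y/x = p_x/p_y.
So 0.8·p_y·y = 0.8·p_x·x; combined with the budget, a share 0.5 of income goes to x.
Demand: x*(p_x,p_y,I) = 0.5·I/p_x and y* = 0.5·I/p_y.
At p_x=11.6, p_y=14, I=312: y* = 0.5·312/14 = 11.1429.

y* = 11.1429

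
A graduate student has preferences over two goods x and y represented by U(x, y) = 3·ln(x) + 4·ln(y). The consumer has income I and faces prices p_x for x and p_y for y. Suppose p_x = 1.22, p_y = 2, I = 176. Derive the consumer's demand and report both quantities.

Tangency: MRS = (3/4)·y/x = p_x/p_y.
Rearranging, p_y·y = (4/3)·p_x·x. Substituting into the budget gives p_x·x·(1 + (4/3)) = I.
Demand: x*(p_x,p_y,I) = 3/7·I/p_x and y* = 4/7·I/p_y.
At p_x=1.22, p_y=2, I=176: x* = 3/7·176/1.22 = 61.8267, y* = 50.2857.

x* = 61.8267, y* = 50.2857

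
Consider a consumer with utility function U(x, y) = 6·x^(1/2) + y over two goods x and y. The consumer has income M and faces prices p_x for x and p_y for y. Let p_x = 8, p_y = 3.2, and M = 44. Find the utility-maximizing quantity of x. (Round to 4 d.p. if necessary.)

Set MRS = p_x/p_y: 3·x^(−1/2) = p_x/p_y.
Solve: √x = 3·p_y/p_x, so x*(p_x,p_y) = (3·p_y/p_x)², and y* = (M − p_x·x*)/p_y.
Plugging in: x* = (3·3.2/8)² = 1.44.

x* = 1.44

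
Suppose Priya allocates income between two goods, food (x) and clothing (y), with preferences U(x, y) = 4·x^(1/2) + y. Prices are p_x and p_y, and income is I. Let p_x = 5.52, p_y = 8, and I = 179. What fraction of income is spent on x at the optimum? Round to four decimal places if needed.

Set MRS = p_x/p_y: 2·x^(−1/2) = p_x/p_y.
Solve: √x = 2·p_y/p_x, so x*(p_x,p_y) = (2·p_y/p_x)², and y* = (I − p_x·x*)/p_y.
Plugging in: x* = (2·8/5.52)² = 8.4016, y* = 16.5779.
Expenditure on x: 5.52·8.4016 = 46.3768; share = 0.2591.

share on x = 0.2591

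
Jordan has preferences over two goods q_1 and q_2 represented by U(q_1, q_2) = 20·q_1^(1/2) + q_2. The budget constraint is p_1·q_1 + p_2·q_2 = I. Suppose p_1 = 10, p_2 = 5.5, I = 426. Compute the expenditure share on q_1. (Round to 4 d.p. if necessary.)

share on q_1 = 0.7101

Plugging in: q_1* = (10·5.5/10)² = 30.25, q_2* = 22.4545.
Expenditure on q_1: 10·30.25 = 302.5; share = 0.7101.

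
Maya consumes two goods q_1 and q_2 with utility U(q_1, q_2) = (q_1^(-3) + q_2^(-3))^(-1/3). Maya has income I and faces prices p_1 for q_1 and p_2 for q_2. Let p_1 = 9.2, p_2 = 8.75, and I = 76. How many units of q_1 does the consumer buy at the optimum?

q_1* = 4.2081

Numerically q_2/q_1 = 1.012616, so q_1* = 76/(9.2 + 8.75·1.012616) = 4.2081.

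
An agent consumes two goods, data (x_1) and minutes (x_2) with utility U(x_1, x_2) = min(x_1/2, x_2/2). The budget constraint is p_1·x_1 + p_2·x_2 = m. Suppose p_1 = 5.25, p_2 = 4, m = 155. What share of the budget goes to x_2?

With perfect complements, no substitution: consume in ratio x_1:x_2 = 2:2.
Budget: p_1·x_1 + p_2·x_1 = m, so (2·p_1 + 2·p_2)·x_1 = 2·m.
Demand: x_1*(p_1,p_2,m) = 2·m/(2·p_1 + 2·p_2), x_2* = 2·m/(2·p_1 + 2·p_2).
Here 2·5.25 + 2·4 = 18.5, giving x_1* = 16.7568 and x_2* = 16.7568.
Expenditure on x_2: 4·16.7568 = 67.027; share = 0.4324.

share on x_2 = 0.4324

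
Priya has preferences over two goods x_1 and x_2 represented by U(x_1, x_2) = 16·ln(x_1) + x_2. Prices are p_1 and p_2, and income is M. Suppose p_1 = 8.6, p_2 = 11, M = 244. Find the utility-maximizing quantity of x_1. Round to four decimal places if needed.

x_1* = 20.4651

MU_x_1 = 16/x_1, MU_x_2 = 1. Tangency: 16/x_1 = p_1/p_2.
So x_1*(p_1,p_2) = 16·p_2/p_1, independent of income; and x_2* = (M − 16·p_2)/p_2.
At the given prices: x_1* = 16·11/8.6 = 20.4651.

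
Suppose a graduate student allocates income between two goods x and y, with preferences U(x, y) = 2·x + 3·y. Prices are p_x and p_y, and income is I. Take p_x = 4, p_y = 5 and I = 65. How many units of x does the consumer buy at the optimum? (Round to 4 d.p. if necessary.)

Perfect substitutes: compare marginal utility per dollar. 2/p_x vs 3/p_y → 0.5 vs 0.6.
y gives more utility per dollar, so spend all income on y: y* = I/p_y, x* = 0.
Numerically: x* = 0, y* = 13.

x* = 0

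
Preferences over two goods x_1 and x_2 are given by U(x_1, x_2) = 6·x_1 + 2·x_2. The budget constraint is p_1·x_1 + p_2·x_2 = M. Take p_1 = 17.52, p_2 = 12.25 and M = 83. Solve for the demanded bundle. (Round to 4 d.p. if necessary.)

Perfect substitutes: compare marginal utility per dollar. 6/p_1 vs 2/p_2 → 0.3425 vs 0.1633.
x_1 gives more utility per dollar, so spend all income on x_1: x_1* = M/p_1, x_2* = 0.
Numerically: x_1* = 4.7374, x_2* = 0.

x_1* = 4.7374, x_2* = 0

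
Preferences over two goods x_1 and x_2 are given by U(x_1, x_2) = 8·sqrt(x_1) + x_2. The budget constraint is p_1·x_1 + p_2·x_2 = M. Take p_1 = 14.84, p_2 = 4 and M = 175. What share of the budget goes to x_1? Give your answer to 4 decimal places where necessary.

Set MRS = p_1/p_2: 4·x_1^(−1/2) = p_1/p_2.
Thus x_1* = (4·p_2/p_1)² — independent of M — with the rest of income spent on x_2.
Plugging in: x_1* = (4·4/14.84)² = 1.1624, x_2* = 39.4373.
Expenditure on x_1: 14.84·1.1624 = 17.2507; share = 0.0986.

share on x_1 = 0.0986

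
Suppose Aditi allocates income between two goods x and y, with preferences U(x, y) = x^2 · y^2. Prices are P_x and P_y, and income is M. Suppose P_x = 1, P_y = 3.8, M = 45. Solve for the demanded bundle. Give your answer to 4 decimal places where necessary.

x* = 22.5, y* = 5.9211

MU_x/MU_y = (2·y)/(2·x); tangency sets this equal to P_x/P_y.
So 2·P_y·y = 2·P_x·x; combined with the budget, a share 0.5 of income goes to x.
Demand: x*(P_x,P_y,M) = 0.5·M/P_x and y* = 0.5·M/P_y.
At P_x=1, P_y=3.8, M=45: x* = 0.5·45/1 = 22.5, y* = 5.9211.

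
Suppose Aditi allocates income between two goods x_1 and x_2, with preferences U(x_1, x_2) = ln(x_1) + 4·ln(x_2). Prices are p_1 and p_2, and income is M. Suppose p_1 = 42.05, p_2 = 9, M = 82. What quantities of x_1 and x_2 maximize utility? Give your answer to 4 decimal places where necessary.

MU_x_1/MU_x_2 = (x_2)/(4·x_1); tangency sets this equal to p_1/p_2.
Rearranging, p_2·x_2 = 4·p_1·x_1. Substituting into the budget gives p_1·x_1·(1 + 4) = M.
Demand: x_1*(p_1,p_2,M) = 0.2·M/p_1 and x_2* = 0.8·M/p_2.
At p_1=42.05, p_2=9, M=82: x_1* = 0.2·82/42.05 = 0.39, x_2* = 7.2889.

x_1* = 0.39, x_2* = 7.2889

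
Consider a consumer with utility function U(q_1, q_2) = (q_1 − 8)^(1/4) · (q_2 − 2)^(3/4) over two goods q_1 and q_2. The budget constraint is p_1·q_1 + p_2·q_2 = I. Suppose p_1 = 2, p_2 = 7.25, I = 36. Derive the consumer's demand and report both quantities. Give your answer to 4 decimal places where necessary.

q_1* = 8.6875, q_2* = 2.569

Let q_1' = q_1−8, q_2' = q_2−2. MRS = (1/3)·q_2'/q_1' = p_1/p_2.
Substituting into the budget: q_1* = 8 + 0.25·(I − 8·p_1 − 2·p_2)/p_1, and q_2* = 2 + 0.75·(…)/p_2.
Discretionary income = 36 − 8·2 − 2·7.25 = 5.5; q_1* = 8 + 0.25·5.5/2 = 8.6875; q_2* = 2 + 0.75·5.5/7.25 = 2.569.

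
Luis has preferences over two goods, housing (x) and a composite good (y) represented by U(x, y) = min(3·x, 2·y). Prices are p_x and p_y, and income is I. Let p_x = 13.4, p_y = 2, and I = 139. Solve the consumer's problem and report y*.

y* = 12.7134

With perfect complements, no substitution: consume in ratio x:y = 2:3.
Budget: p_x·x + p_y·(3/2)·x = I, so (2·p_x + 3·p_y)·x = 2·I.
Demand: x*(p_x,p_y,I) = 2·I/(2·p_x + 3·p_y), y* = 3·I/(2·p_x + 3·p_y).
Here 2·13.4 + 3·2 = 32.8, giving y* = 12.7134.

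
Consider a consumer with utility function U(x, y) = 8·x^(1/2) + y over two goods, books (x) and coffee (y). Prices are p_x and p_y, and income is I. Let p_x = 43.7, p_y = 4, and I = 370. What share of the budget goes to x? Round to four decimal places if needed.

MU_x = 4/√x, MU_y = 1. Tangency: 4/√x = p_x/p_y.
Thus x* = (4·p_y/p_x)² — independent of I — with the rest of income spent on y.
Plugging in: x* = (4·4/43.7)² = 0.1341, y* = 91.0355.
Expenditure on x: 43.7·0.1341 = 5.8581; share = 0.0158.

share on x = 0.0158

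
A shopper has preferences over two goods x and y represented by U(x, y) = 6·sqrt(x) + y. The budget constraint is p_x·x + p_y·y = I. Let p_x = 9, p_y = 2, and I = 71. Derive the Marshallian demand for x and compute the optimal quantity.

x* = 0.4444

MU_x = 3/√x, MU_y = 1. Tangency: 3/√x = p_x/p_y.
Solve: √x = 3·p_y/p_x, so x*(p_x,p_y) = (3·p_y/p_x)², and y* = (I − p_x·x*)/p_y.
Plugging in: x* = (3·2/9)² = 0.4444.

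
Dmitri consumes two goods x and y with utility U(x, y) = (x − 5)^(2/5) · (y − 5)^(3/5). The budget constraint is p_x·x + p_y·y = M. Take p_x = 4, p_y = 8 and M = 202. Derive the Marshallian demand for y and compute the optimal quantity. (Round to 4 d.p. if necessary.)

MRS = (2/3)·(y−5)/(x−5). Tangency with p_x/p_y gives y−5 = (3/2)·(p_x/p_y)·(x−5).
Substituting into the budget: x* = 5 + 0.4·(M − 5·p_x − 5·p_y)/p_x, and y* = 5 + 0.6·(…)/p_y.
Discretionary income = 202 − 5·4 − 5·8 = 142; y* = 5 + 0.6·142/8 = 15.65.

y* = 15.65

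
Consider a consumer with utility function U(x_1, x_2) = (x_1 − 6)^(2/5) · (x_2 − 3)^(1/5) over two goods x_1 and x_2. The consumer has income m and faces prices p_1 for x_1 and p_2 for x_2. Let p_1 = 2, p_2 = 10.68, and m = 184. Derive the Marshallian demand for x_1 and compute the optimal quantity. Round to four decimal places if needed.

This is Cobb-Douglas in (x_1−6, x_2−3): tangency gives 0.4·p_2·(x_2−3) = 0.2·p_1·(x_1−6).
Substituting into the budget: x_1* = 6 + 2/3·(m − 6·p_1 − 3·p_2)/p_1, and x_2* = 3 + 1/3·(…)/p_2.
Discretionary income = 184 − 6·2 − 3·10.68 = 139.96; x_1* = 6 + 2/3·139.96/2 = 52.6533.

x_1* = 52.6533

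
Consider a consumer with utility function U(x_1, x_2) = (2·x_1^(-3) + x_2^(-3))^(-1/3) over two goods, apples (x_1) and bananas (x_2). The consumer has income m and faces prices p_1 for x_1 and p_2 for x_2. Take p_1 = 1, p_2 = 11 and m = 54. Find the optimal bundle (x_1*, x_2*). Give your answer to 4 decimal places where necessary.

x_1* = 8.8829, x_2* = 4.1016

From the CES first-order condition, 2·(x_2/x_1)^(4) = p_1/p_2.
Solve for the ratio: x_2/x_1 = [(1/2)·p_1/p_2]^(0.25).
Substitute x_2 = (x_2/x_1)·x_1 into the budget: x_1* = m/(p_1 + p_2·(x_2/x_1)).
Numerically x_2/x_1 = 0.461737, so x_1* = 54/(1 + 11·0.461737) = 8.8829 and x_2* = 0.461737·8.8829 = 4.1016.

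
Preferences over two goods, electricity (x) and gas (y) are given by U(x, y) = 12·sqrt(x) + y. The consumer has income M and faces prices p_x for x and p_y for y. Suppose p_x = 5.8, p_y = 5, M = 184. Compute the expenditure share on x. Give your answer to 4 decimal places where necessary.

Utility is quasi-linear in y; the FOC for x is 6/√x = p_x/p_y.
Solve: √x = 6·p_y/p_x, so x*(p_x,p_y) = (6·p_y/p_x)², and y* = (M − p_x·x*)/p_y.
Plugging in: x* = (6·5/5.8)² = 26.7539, y* = 5.7655.
Expenditure on x: 5.8·26.7539 = 155.1724; share = 0.8433.

share on x = 0.8433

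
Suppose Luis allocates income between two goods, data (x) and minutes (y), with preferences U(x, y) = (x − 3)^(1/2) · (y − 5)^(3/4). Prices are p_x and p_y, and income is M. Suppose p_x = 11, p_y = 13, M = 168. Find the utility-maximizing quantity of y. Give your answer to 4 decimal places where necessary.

y* = 8.2308

Let x' = x−3, y' = y−5. MRS = (2/3)·y'/x' = p_x/p_y.
Substituting into the budget: x* = 3 + 0.4·(M − 3·p_x − 5·p_y)/p_x, and y* = 5 + 0.6·(…)/p_y.
Discretionary income = 168 − 3·11 − 5·13 = 70; y* = 5 + 0.6·70/13 = 8.2308.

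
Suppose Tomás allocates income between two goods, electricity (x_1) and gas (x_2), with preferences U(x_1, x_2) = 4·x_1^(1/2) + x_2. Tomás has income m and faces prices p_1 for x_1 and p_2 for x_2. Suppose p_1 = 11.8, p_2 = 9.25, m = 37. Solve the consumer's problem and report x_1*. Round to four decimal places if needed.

Thus x_1* = (2·p_2/p_1)² — independent of m — with the rest of income spent on x_2.
Plugging in: x_1* = (2·9.25/11.8)² = 2.458.

x_1* = 2.458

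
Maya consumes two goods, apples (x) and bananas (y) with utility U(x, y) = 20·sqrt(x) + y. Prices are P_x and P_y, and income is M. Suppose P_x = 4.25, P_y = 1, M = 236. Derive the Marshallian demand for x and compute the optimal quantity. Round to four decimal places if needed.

MU_x = 10/√x, MU_y = 1. Tangency: 10/√x = P_x/P_y.
Solve: √x = 10·P_y/P_x, so x*(P_x,P_y) = (10·P_y/P_x)², and y* = (M − P_x·x*)/P_y.
Plugging in: x* = (10·1/4.25)² = 5.5363.

x* = 5.5363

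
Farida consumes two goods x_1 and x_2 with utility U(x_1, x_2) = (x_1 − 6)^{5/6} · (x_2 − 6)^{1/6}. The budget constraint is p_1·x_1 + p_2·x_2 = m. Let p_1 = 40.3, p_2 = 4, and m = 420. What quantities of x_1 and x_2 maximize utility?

x_1* = 9.1886, x_2* = 12.425

This is Cobb-Douglas in (x_1−6, x_2−6): tangency gives 5/6·p_2·(x_2−6) = 1/6·p_1·(x_1−6).
Substituting into the budget: x_1* = 6 + 5/6·(m − 6·p_1 − 6·p_2)/p_1, and x_2* = 6 + 1/6·(…)/p_2.
Discretionary income = 420 − 6·40.3 − 6·4 = 154.2; x_1* = 6 + 5/6·154.2/40.3 = 9.1886; x_2* = 6 + 1/6·154.2/4 = 12.425.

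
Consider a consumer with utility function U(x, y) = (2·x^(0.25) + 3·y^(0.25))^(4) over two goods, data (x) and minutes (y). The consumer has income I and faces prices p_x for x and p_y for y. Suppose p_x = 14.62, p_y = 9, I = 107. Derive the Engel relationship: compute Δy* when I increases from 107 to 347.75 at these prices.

MU_x ∝ 2·x^(-0.75), MU_y ∝ 3·y^(-0.75), so MRS = (2/3)·(y/x)^(0.75) = p_x/p_y.
Solve for the ratio: y/x = [(3/2)·p_x/p_y]^(4/3).
Substitute y = (y/x)·x into the budget: x* = I/(p_x + p_y·(y/x)).
Numerically y/x = 3.2789, so x* = 107/(14.62 + 9·3.2789) = 2.4246 and y* = 3.2789·2.4246 = 7.9502.
At I' = 347.75: y* = 25.8381. Change: 25.8381 − 7.9502 = 17.8879.

Δy* = 17.8879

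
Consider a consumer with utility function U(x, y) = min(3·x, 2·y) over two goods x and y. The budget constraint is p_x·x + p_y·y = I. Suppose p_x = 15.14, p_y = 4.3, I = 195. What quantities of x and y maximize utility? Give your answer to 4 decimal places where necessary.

x* = 9.032, y* = 13.5479

With perfect complements, no substitution: consume in ratio x:y = 2:3.
Budget: p_x·x + p_y·(3/2)·x = I, so (2·p_x + 3·p_y)·x = 2·I.
Demand: x*(p_x,p_y,I) = 2·I/(2·p_x + 3·p_y), y* = 3·I/(2·p_x + 3·p_y).
Here 2·15.14 + 3·4.3 = 43.18, giving x* = 9.032 and y* = 13.5479.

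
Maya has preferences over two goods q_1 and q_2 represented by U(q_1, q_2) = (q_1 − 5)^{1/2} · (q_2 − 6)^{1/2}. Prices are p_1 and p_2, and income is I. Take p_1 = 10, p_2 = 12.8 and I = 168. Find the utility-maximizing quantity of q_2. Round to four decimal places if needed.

q_2* = 7.6094

MRS = (q_2−6)/(q_1−5). Tangency with p_1/p_2 gives q_2−6 = (p_1/p_2)·(q_1−5).
Substituting into the budget: q_1* = 5 + 0.5·(I − 5·p_1 − 6·p_2)/p_1, and q_2* = 6 + 0.5·(…)/p_2.
Discretionary income = 168 − 5·10 − 6·12.8 = 41.2; q_2* = 6 + 0.5·41.2/12.8 = 7.6094.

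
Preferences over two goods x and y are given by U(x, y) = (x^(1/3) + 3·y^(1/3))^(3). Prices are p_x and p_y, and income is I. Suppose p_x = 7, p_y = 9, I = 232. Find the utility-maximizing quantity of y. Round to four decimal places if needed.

MRS = MU_x/MU_y = (1/3)·(y/x)^(2/3). Set equal to p_x/p_y.
Solve for the ratio: y/x = [3·p_x/p_y]^(1.5).
With the ratio pinned down, the budget gives x* = I/(p_x + p_y·(y/x)) and y* = (y/x)·x*.
Numerically y/x = 3.564226, so x* = 232/(7 + 9·3.564226) = 5.9368 and y* = 3.564226·5.9368 = 21.1602.

y* = 21.1602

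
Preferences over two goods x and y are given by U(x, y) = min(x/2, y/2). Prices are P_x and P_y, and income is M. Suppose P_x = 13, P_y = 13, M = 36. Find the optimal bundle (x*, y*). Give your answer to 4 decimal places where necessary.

Leontief preferences: the optimum is at the kink where x/2 = y/2, i.e. y = x.
Budget: P_x·x + P_y·x = M, so (2·P_x + 2·P_y)·x = 2·M.
Demand: x*(P_x,P_y,M) = 2·M/(2·P_x + 2·P_y), y* = 2·M/(2·P_x + 2·P_y).
Here 2·13 + 2·13 = 52, giving x* = 1.3846 and y* = 1.3846.

x* = 1.3846, y* = 1.3846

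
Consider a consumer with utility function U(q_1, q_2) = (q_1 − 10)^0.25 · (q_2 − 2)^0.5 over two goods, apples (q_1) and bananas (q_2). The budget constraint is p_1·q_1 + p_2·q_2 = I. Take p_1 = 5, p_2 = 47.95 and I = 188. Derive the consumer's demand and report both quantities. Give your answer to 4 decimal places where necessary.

MRS = (1/2)·(q_2−2)/(q_1−10). Tangency with p_1/p_2 gives q_2−2 = 2·(p_1/p_2)·(q_1−10).
Substituting into the budget: q_1* = 10 + 1/3·(I − 10·p_1 − 2·p_2)/p_1, and q_2* = 2 + 2/3·(…)/p_2.
Discretionary income = 188 − 10·5 − 2·47.95 = 42.1; q_1* = 10 + 1/3·42.1/5 = 12.8067; q_2* = 2 + 2/3·42.1/47.95 = 2.5853.

q_1* = 12.8067, q_2* = 2.5853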